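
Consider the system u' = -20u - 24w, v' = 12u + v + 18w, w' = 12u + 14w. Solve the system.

Coefficient matrix A = [[-20, 0, -24], [12, 1, 18], [12, 0, 14]].
det(A - λI) = 0 gives eigenvalues λ = -4, 1, -2.
For λ=-4: eigenvector (-3,0,2).
For λ=1: eigenvector (0,1,0).
For λ=-2: eigenvector (4,2,-3).
General solution: K_1e^(-4t)(-3,0,2) + K_2e^(t)(0,1,0) + K_3e^(-2t)(4,2,-3).

u(t) = -3K_1e^(-4t) + 4K_3e^(-2t), v(t) = K_2e^(t) + 2K_3e^(-2t), w(t) = 2K_1e^(-4t) - 3K_3e^(-2t)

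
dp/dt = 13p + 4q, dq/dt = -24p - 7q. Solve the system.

Coefficient matrix A = [[13, 4], [-24, -7]].
Characteristic polynomial det(A - λI) = λ^2 - 6λ + 5 = 0.
Eigenvalues λ = 1, 5.
For λ=1: (A-λI) row 1 is [12, 4], so an eigenvector is (1, -3).
For λ=5: (A-λI) row 1 is [8, 4], so an eigenvector is (1, -2).
General solution: C_1e^(t)(1,-3) + C_2e^(5t)(1,-2).

p(t) = C_1e^(t) + C_2e^(5t), q(t) = -3C_1e^(t) - 2C_2e^(5t)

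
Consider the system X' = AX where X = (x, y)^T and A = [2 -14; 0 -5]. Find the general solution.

x(t) = c_1e^(2t) - 2c_2e^(-5t), y(t) = -c_2e^(-5t)

Coefficient matrix A = [[2, -14], [0, -5]].
Characteristic polynomial det(A - λI) = λ^2 + 3λ - 10 = 0.
Eigenvalues λ = 2, -5.
For λ=2: (A-λI) row 1 is [0, -14], so an eigenvector is (1, 0).
For λ=-5: (A-λI) row 1 is [7, -14], so an eigenvector is (-2, -1).
General solution: c_1e^(2t)(1,0) + c_2e^(-5t)(-2,-1).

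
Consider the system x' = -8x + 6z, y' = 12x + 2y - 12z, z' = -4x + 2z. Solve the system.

x(t) = 3c_1e^(-4t) + c_3e^(-2t), y(t) = -2c_1e^(-4t) + c_2e^(2t), z(t) = 2c_1e^(-4t) + c_3e^(-2t)

Coefficient matrix A = [[-8, 0, 6], [12, 2, -12], [-4, 0, 2]].
det(A - λI) = 0 gives eigenvalues λ = -4, 2, -2.
For λ=-4: eigenvector (3,-2,2).
For λ=2: eigenvector (0,1,0).
For λ=-2: eigenvector (1,0,1).
General solution: c_1e^(-4t)(3,-2,2) + c_2e^(2t)(0,1,0) + c_3e^(-2t)(1,0,1).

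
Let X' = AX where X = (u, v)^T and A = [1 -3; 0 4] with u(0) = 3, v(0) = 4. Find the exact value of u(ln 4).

A = [[1,-3],[0,4]]; eigenvalues λ = 1, 4.
Eigenvectors: (-1,0) for λ=1, (-1,1) for λ=4.
From the initial condition, c_1 = -7, c_2 = 4.
u(ln 4) = (-7)(4^1)(-1) + (4)(4^4)(-1) = -996.

-996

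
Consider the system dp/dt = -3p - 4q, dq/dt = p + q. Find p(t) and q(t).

Coefficient matrix A = [[-3, -4], [1, 1]].
Characteristic polynomial det(A - λI) = λ^2 + 2λ + 1 = 0.
Single eigenvalue λ = -1 with algebraic multiplicity 2.
Eigenvector v = (-2,1); generalized eigenvector w with (A-λI)w=v is (1,0).
General solution: e^(-t)[K_1·v + K_2·(t·v + w)].

p(t) = -2K_1e^(-t) - 2K_2te^(-t) + K_2e^(-t), q(t) = K_1e^(-t) + K_2te^(-t)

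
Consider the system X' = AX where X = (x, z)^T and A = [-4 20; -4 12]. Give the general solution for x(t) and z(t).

x(t) = 2C_1e^(4t)sin(4t) - C_1e^(4t)cos(4t) - C_2e^(4t)sin(4t) - 2C_2e^(4t)cos(4t), z(t) = C_1e^(4t)sin(4t) - C_2e^(4t)cos(4t)

Coefficient matrix A = [[-4, 20], [-4, 12]].
Characteristic polynomial det(A - λI) = λ^2 - 8λ + 32 = 0.
Eigenvalues λ = 4 ± 4i (complex conjugate pair).
For λ=4+4i: an eigenvector is (-1,0) - i(2,1) = (-1 - 2i, 0 - i).
A real fundamental pair from Re and Im of e^((4+4i)t)v: X_1 = e^(4t)(cos(4t)·(-1,0) + sin(4t)·(2,1)), X_2 = e^(4t)(sin(4t)·(-1,0) - cos(4t)·(2,1)).
General solution: C_1X_1 + C_2X_2.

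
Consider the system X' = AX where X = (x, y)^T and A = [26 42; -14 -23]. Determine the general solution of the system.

Coefficient matrix A = [[26, 42], [-14, -23]].
Characteristic polynomial det(A - λI) = λ^2 - 3λ - 10 = 0.
Eigenvalues λ = -2, 5.
For λ=-2: (A-λI) row 1 is [28, 42], so an eigenvector is (3, -2).
For λ=5: (A-λI) row 1 is [21, 42], so an eigenvector is (2, -1).
General solution: c_1e^(-2t)(3,-2) + c_2e^(5t)(2,-1).

x(t) = 3c_1e^(-2t) + 2c_2e^(5t), y(t) = -2c_1e^(-2t) - c_2e^(5t)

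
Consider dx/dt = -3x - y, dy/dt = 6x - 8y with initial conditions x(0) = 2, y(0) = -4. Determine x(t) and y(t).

x(t) = 10e^(-5t) - 8e^(-6t), y(t) = 20e^(-5t) - 24e^(-6t)

Coefficient matrix A = [[-3, -1], [6, -8]].
Characteristic polynomial det(A - λI) = λ^2 + 11λ + 30 = 0.
Eigenvalues λ = -6, -5.
For λ=-6: (A-λI) row 1 is [3, -1], so an eigenvector is (-1, -3).
For λ=-5: (A-λI) row 1 is [2, -1], so an eigenvector is (-1, -2).
General solution: c_1e^(-6t)(-1,-3) + c_2e^(-5t)(-1,-2).
Applying x(0)=2, y(0)=-4 gives c_1=8, c_2=-10.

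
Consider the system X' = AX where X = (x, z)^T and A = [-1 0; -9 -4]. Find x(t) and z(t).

x(t) = -c_1e^(-t), z(t) = 3c_1e^(-t) - c_2e^(-4t)

Coefficient matrix A = [[-1, 0], [-9, -4]].
Characteristic polynomial det(A - λI) = λ^2 + 5λ + 4 = 0.
Eigenvalues λ = -1, -4.
For λ=-1: (A-λI) row 2 is [-9, -3], so an eigenvector is (-1, 3).
For λ=-4: (A-λI) row 1 is [3, 0], so an eigenvector is (0, -1).
General solution: c_1e^(-t)(-1,3) + c_2e^(-4t)(0,-1).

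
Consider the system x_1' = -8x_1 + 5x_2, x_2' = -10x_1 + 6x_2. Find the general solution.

Coefficient matrix A = [[-8, 5], [-10, 6]].
Characteristic polynomial det(A - λI) = λ^2 + 2λ + 2 = 0.
Eigenvalues λ = -1 ± i (complex conjugate pair).
For λ=-1+i: an eigenvector is (1,1) - i(-2,-3) = (1 + 2i, 1 + 3i).
A real fundamental pair from Re and Im of e^((-1+i)t)v: X_1 = e^(-t)(cos(t)·(1,1) + sin(t)·(-2,-3)), X_2 = e^(-t)(sin(t)·(1,1) - cos(t)·(-2,-3)).
General solution: K_1X_1 + K_2X_2.

x_1(t) = -2K_1e^(-t)sin(t) + K_1e^(-t)cos(t) + K_2e^(-t)sin(t) + 2K_2e^(-t)cos(t), x_2(t) = -3K_1e^(-t)sin(t) + K_1e^(-t)cos(t) + K_2e^(-t)sin(t) + 3K_2e^(-t)cos(t)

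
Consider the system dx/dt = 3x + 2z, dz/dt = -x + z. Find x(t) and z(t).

Coefficient matrix A = [[3, 2], [-1, 1]].
Characteristic polynomial det(A - λI) = λ^2 - 4λ + 5 = 0.
Eigenvalues λ = 2 ± i (complex conjugate pair).
For λ=2+i: an eigenvector is (-1,1) - i(1,0) = (-1 - i, 1).
A real fundamental pair from Re and Im of e^((2+i)t)v: X_1 = e^(2t)(cos(t)·(-1,1) + sin(t)·(1,0)), X_2 = e^(2t)(sin(t)·(-1,1) - cos(t)·(1,0)).
General solution: K_1X_1 + K_2X_2.

x(t) = K_1e^(2t)sin(t) - K_1e^(2t)cos(t) - K_2e^(2t)sin(t) - K_2e^(2t)cos(t), z(t) = K_1e^(2t)cos(t) + K_2e^(2t)sin(t)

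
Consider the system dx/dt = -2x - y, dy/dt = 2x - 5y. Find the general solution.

x(t) = -C_1e^(-4t) + C_2e^(-3t), y(t) = -2C_1e^(-4t) + C_2e^(-3t)

Coefficient matrix A = [[-2, -1], [2, -5]].
Characteristic polynomial det(A - λI) = λ^2 + 7λ + 12 = 0.
Eigenvalues λ = -4, -3.
For λ=-4: (A-λI) row 1 is [2, -1], so an eigenvector is (-1, -2).
For λ=-3: (A-λI) row 1 is [1, -1], so an eigenvector is (1, 1).
General solution: C_1e^(-4t)(-1,-2) + C_2e^(-3t)(1,1).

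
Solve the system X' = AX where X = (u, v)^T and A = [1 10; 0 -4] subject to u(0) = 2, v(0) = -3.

u(t) = -4e^(t) + 6e^(-4t), v(t) = -3e^(-4t)

Coefficient matrix A = [[1, 10], [0, -4]].
Characteristic polynomial det(A - λI) = λ^2 + 3λ - 4 = 0.
Eigenvalues λ = 1, -4.
For λ=1: (A-λI) row 1 is [0, 10], so an eigenvector is (-1, 0).
For λ=-4: (A-λI) row 1 is [5, 10], so an eigenvector is (-2, 1).
General solution: C_1e^(t)(-1,0) + C_2e^(-4t)(-2,1).
Applying u(0)=2, v(0)=-3 gives C_1=4, C_2=-3.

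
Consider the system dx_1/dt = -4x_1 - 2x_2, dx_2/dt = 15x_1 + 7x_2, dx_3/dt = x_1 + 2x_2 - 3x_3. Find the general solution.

Coefficient matrix A = [[-4, -2, 0], [15, 7, 0], [1, 2, -3]].
det(A - λI) = 0 gives eigenvalues λ = 2, 1, -3.
For λ=2: eigenvector (-1,3,1).
For λ=1: eigenvector (-2,5,2).
For λ=-3: eigenvector (0,0,1).
General solution: K_1e^(2t)(-1,3,1) + K_2e^(t)(-2,5,2) + K_3e^(-3t)(0,0,1).

x_1(t) = -K_1e^(2t) - 2K_2e^(t), x_2(t) = 3K_1e^(2t) + 5K_2e^(t), x_3(t) = K_1e^(2t) + 2K_2e^(t) + K_3e^(-3t)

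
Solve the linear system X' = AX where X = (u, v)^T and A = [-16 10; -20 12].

u(t) = -K_1e^(-2t)sin(2t) - 2K_1e^(-2t)cos(2t) - 2K_2e^(-2t)sin(2t) + K_2e^(-2t)cos(2t), v(t) = -K_1e^(-2t)sin(2t) - 3K_1e^(-2t)cos(2t) - 3K_2e^(-2t)sin(2t) + K_2e^(-2t)cos(2t)

Coefficient matrix A = [[-16, 10], [-20, 12]].
Characteristic polynomial det(A - λI) = λ^2 + 4λ + 8 = 0.
Eigenvalues λ = -2 ± 2i (complex conjugate pair).
For λ=-2+2i: an eigenvector is (-2,-3) - i(-1,-1) = (-2 + i, -3 + i).
A real fundamental pair from Re and Im of e^((-2+2i)t)v: X_1 = e^(-2t)(cos(2t)·(-2,-3) + sin(2t)·(-1,-1)), X_2 = e^(-2t)(sin(2t)·(-2,-3) - cos(2t)·(-1,-1)).
General solution: K_1X_1 + K_2X_2.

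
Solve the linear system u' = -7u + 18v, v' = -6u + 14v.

Coefficient matrix A = [[-7, 18], [-6, 14]].
Characteristic polynomial det(A - λI) = λ^2 - 7λ + 10 = 0.
Eigenvalues λ = 5, 2.
For λ=5: (A-λI) row 1 is [-12, 18], so an eigenvector is (3, 2).
For λ=2: (A-λI) row 1 is [-9, 18], so an eigenvector is (2, 1).
General solution: c_1e^(5t)(3,2) + c_2e^(2t)(2,1).

u(t) = 3c_1e^(5t) + 2c_2e^(2t), v(t) = 2c_1e^(5t) + c_2e^(2t)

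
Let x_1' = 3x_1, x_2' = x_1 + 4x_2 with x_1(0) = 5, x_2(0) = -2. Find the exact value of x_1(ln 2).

40

A = [[3,0],[1,4]]; eigenvalues λ = 4, 3.
Eigenvectors: (0,-1) for λ=4, (1,-1) for λ=3.
From the initial condition, c_1 = -3, c_2 = 5.
x_1(ln 2) = (-3)(2^4)(0) + (5)(2^3)(1) = 40.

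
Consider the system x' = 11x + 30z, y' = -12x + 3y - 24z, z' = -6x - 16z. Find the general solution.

x(t) = -2C_1e^(-4t) + 5C_3e^(-t), y(t) = C_2e^(3t) + 3C_3e^(-t), z(t) = C_1e^(-4t) - 2C_3e^(-t)

Coefficient matrix A = [[11, 0, 30], [-12, 3, -24], [-6, 0, -16]].
det(A - λI) = 0 gives eigenvalues λ = -4, 3, -1.
For λ=-4: eigenvector (-2,0,1).
For λ=3: eigenvector (0,1,0).
For λ=-1: eigenvector (5,3,-2).
General solution: C_1e^(-4t)(-2,0,1) + C_2e^(3t)(0,1,0) + C_3e^(-t)(5,3,-2).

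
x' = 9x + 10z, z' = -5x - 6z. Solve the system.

Coefficient matrix A = [[9, 10], [-5, -6]].
Characteristic polynomial det(A - λI) = λ^2 - 3λ - 4 = 0.
Eigenvalues λ = 4, -1.
For λ=4: (A-λI) row 1 is [5, 10], so an eigenvector is (2, -1).
For λ=-1: (A-λI) row 1 is [10, 10], so an eigenvector is (-1, 1).
General solution: K_1e^(4t)(2,-1) + K_2e^(-t)(-1,1).

x(t) = 2K_1e^(4t) - K_2e^(-t), z(t) = -K_1e^(4t) + K_2e^(-t)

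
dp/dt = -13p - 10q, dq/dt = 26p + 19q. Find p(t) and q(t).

p(t) = -K_1e^(3t)sin(2t) + 2K_1e^(3t)cos(2t) + 2K_2e^(3t)sin(2t) + K_2e^(3t)cos(2t), q(t) = 2K_1e^(3t)sin(2t) - 3K_1e^(3t)cos(2t) - 3K_2e^(3t)sin(2t) - 2K_2e^(3t)cos(2t)

Coefficient matrix A = [[-13, -10], [26, 19]].
Characteristic polynomial det(A - λI) = λ^2 - 6λ + 13 = 0.
Eigenvalues λ = 3 ± 2i (complex conjugate pair).
For λ=3+2i: an eigenvector is (2,-3) - i(-1,2) = (2 + i, -3 - 2i).
A real fundamental pair from Re and Im of e^((3+2i)t)v: X_1 = e^(3t)(cos(2t)·(2,-3) + sin(2t)·(-1,2)), X_2 = e^(3t)(sin(2t)·(2,-3) - cos(2t)·(-1,2)).
General solution: K_1X_1 + K_2X_2.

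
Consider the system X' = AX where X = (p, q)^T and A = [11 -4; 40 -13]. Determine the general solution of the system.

Coefficient matrix A = [[11, -4], [40, -13]].
Characteristic polynomial det(A - λI) = λ^2 + 2λ + 17 = 0.
Eigenvalues λ = -1 ± 4i (complex conjugate pair).
For λ=-1+4i: an eigenvector is (0,1) - i(-1,-3) = (0 + i, 1 + 3i).
A real fundamental pair from Re and Im of e^((-1+4i)t)v: X_1 = e^(-t)(cos(4t)·(0,1) + sin(4t)·(-1,-3)), X_2 = e^(-t)(sin(4t)·(0,1) - cos(4t)·(-1,-3)).
General solution: K_1X_1 + K_2X_2.

p(t) = -K_1e^(-t)sin(4t) + K_2e^(-t)cos(4t), q(t) = -3K_1e^(-t)sin(4t) + K_1e^(-t)cos(4t) + K_2e^(-t)sin(4t) + 3K_2e^(-t)cos(4t)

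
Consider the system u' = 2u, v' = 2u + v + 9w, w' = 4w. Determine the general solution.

u(t) = C_1e^(2t), v(t) = 2C_1e^(2t) + C_2e^(t) + 3C_3e^(4t), w(t) = C_3e^(4t)

Coefficient matrix A = [[2, 0, 0], [2, 1, 9], [0, 0, 4]].
det(A - λI) = 0 gives eigenvalues λ = 2, 1, 4.
For λ=2: eigenvector (1,2,0).
For λ=1: eigenvector (0,1,0).
For λ=4: eigenvector (0,3,1).
General solution: C_1e^(2t)(1,2,0) + C_2e^(t)(0,1,0) + C_3e^(4t)(0,3,1).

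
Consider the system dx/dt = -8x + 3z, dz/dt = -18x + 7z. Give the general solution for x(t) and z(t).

Coefficient matrix A = [[-8, 3], [-18, 7]].
Characteristic polynomial det(A - λI) = λ^2 + λ - 2 = 0.
Eigenvalues λ = 1, -2.
For λ=1: (A-λI) row 1 is [-9, 3], so an eigenvector is (1, 3).
For λ=-2: (A-λI) row 1 is [-6, 3], so an eigenvector is (1, 2).
General solution: C_1e^(t)(1,3) + C_2e^(-2t)(1,2).

x(t) = C_1e^(t) + C_2e^(-2t), z(t) = 3C_1e^(t) + 2C_2e^(-2t)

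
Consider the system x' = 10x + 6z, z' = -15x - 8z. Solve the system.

x(t) = -K_1e^(t)sin(3t) + K_1e^(t)cos(3t) + K_2e^(t)sin(3t) + K_2e^(t)cos(3t), z(t) = K_1e^(t)sin(3t) - 2K_1e^(t)cos(3t) - 2K_2e^(t)sin(3t) - K_2e^(t)cos(3t)

Coefficient matrix A = [[10, 6], [-15, -8]].
Characteristic polynomial det(A - λI) = λ^2 - 2λ + 10 = 0.
Eigenvalues λ = 1 ± 3i (complex conjugate pair).
For λ=1+3i: an eigenvector is (1,-2) - i(-1,1) = (1 + i, -2 - i).
A real fundamental pair from Re and Im of e^((1+3i)t)v: X_1 = e^(t)(cos(3t)·(1,-2) + sin(3t)·(-1,1)), X_2 = e^(t)(sin(3t)·(1,-2) - cos(3t)·(-1,1)).
General solution: K_1X_1 + K_2X_2.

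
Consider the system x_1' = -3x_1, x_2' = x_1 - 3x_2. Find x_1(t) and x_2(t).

x_1(t) = K_2e^(-3t), x_2(t) = K_1e^(-3t) + K_2te^(-3t) + 3K_2e^(-3t)

Coefficient matrix A = [[-3, 0], [1, -3]].
Characteristic polynomial det(A - λI) = λ^2 + 6λ + 9 = 0.
Single eigenvalue λ = -3 with algebraic multiplicity 2.
Eigenvector v = (0,1); generalized eigenvector w with (A-λI)w=v is (1,3).
General solution: e^(-3t)[K_1·v + K_2·(t·v + w)].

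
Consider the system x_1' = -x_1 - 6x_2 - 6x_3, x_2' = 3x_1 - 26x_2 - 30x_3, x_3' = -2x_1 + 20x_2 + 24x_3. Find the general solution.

x_1(t) = 3c_1e^(-3t) + 2c_2e^(-4t), x_2(t) = 3c_1e^(-3t) + 3c_2e^(-4t) - c_3e^(4t), x_3(t) = -2c_1e^(-3t) - 2c_2e^(-4t) + c_3e^(4t)

Coefficient matrix A = [[-1, -6, -6], [3, -26, -30], [-2, 20, 24]].
det(A - λI) = 0 gives eigenvalues λ = -3, -4, 4.
For λ=-3: eigenvector (3,3,-2).
For λ=-4: eigenvector (2,3,-2).
For λ=4: eigenvector (0,-1,1).
General solution: c_1e^(-3t)(3,3,-2) + c_2e^(-4t)(2,3,-2) + c_3e^(4t)(0,-1,1).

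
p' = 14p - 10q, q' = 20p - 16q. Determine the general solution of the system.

Coefficient matrix A = [[14, -10], [20, -16]].
Characteristic polynomial det(A - λI) = λ^2 + 2λ - 24 = 0.
Eigenvalues λ = -6, 4.
For λ=-6: (A-λI) row 1 is [20, -10], so an eigenvector is (1, 2).
For λ=4: (A-λI) row 1 is [10, -10], so an eigenvector is (1, 1).
General solution: C_1e^(-6t)(1,2) + C_2e^(4t)(1,1).

p(t) = C_1e^(-6t) + C_2e^(4t), q(t) = 2C_1e^(-6t) + C_2e^(4t)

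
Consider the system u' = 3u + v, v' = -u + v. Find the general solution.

Coefficient matrix A = [[3, 1], [-1, 1]].
Characteristic polynomial det(A - λI) = λ^2 - 4λ + 4 = 0.
Single eigenvalue λ = 2 with algebraic multiplicity 2.
Eigenvector v = (-1,1); generalized eigenvector w with (A-λI)w=v is (-3,2).
General solution: e^(2t)[K_1·v + K_2·(t·v + w)].

u(t) = -K_1e^(2t) - K_2te^(2t) - 3K_2e^(2t), v(t) = K_1e^(2t) + K_2te^(2t) + 2K_2e^(2t)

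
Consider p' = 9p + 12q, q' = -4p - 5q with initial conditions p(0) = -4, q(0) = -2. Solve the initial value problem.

Coefficient matrix A = [[9, 12], [-4, -5]].
Characteristic polynomial det(A - λI) = λ^2 - 4λ + 3 = 0.
Eigenvalues λ = 1, 3.
For λ=1: (A-λI) row 1 is [8, 12], so an eigenvector is (-3, 2).
For λ=3: (A-λI) row 1 is [6, 12], so an eigenvector is (-2, 1).
General solution: c_1e^(t)(-3,2) + c_2e^(3t)(-2,1).
Applying p(0)=-4, q(0)=-2 gives c_1=-8, c_2=14.

p(t) = -28e^(3t) + 24e^(t), q(t) = 14e^(3t) - 16e^(t)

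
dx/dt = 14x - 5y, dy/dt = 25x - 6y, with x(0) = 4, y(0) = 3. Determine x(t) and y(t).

x(t) = 5e^(4t)sin(5t) + 4e^(4t)cos(5t), y(t) = 14e^(4t)sin(5t) + 3e^(4t)cos(5t)

Coefficient matrix A = [[14, -5], [25, -6]].
Characteristic polynomial det(A - λI) = λ^2 - 8λ + 41 = 0.
Eigenvalues λ = 4 ± 5i (complex conjugate pair).
For λ=4+5i: an eigenvector is (0,-1) - i(1,2) = (0 - i, -1 - 2i).
A real fundamental pair from Re and Im of e^((4+5i)t)v: X_1 = e^(4t)(cos(5t)·(0,-1) + sin(5t)·(1,2)), X_2 = e^(4t)(sin(5t)·(0,-1) - cos(5t)·(1,2)).
General solution: K_1X_1 + K_2X_2.
Applying x(0)=4, y(0)=3 gives K_1=5, K_2=-4.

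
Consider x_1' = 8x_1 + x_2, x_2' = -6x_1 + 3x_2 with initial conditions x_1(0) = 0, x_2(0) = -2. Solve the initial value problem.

x_1(t) = -2e^(6t) + 2e^(5t), x_2(t) = 4e^(6t) - 6e^(5t)

Coefficient matrix A = [[8, 1], [-6, 3]].
Characteristic polynomial det(A - λI) = λ^2 - 11λ + 30 = 0.
Eigenvalues λ = 6, 5.
For λ=6: (A-λI) row 1 is [2, 1], so an eigenvector is (-1, 2).
For λ=5: (A-λI) row 1 is [3, 1], so an eigenvector is (-1, 3).
General solution: C_1e^(6t)(-1,2) + C_2e^(5t)(-1,3).
Applying x_1(0)=0, x_2(0)=-2 gives C_1=2, C_2=-2.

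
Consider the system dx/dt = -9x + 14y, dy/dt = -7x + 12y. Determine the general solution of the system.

x(t) = 2c_1e^(-2t) + c_2e^(5t), y(t) = c_1e^(-2t) + c_2e^(5t)

Coefficient matrix A = [[-9, 14], [-7, 12]].
Characteristic polynomial det(A - λI) = λ^2 - 3λ - 10 = 0.
Eigenvalues λ = -2, 5.
For λ=-2: (A-λI) row 1 is [-7, 14], so an eigenvector is (2, 1).
For λ=5: (A-λI) row 1 is [-14, 14], so an eigenvector is (1, 1).
General solution: c_1e^(-2t)(2,1) + c_2e^(5t)(1,1).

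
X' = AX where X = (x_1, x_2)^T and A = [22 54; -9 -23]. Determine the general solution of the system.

x_1(t) = -3K_1e^(4t) + 2K_2e^(-5t), x_2(t) = K_1e^(4t) - K_2e^(-5t)

Coefficient matrix A = [[22, 54], [-9, -23]].
Characteristic polynomial det(A - λI) = λ^2 + λ - 20 = 0.
Eigenvalues λ = 4, -5.
For λ=4: (A-λI) row 1 is [18, 54], so an eigenvector is (-3, 1).
For λ=-5: (A-λI) row 1 is [27, 54], so an eigenvector is (2, -1).
General solution: K_1e^(4t)(-3,1) + K_2e^(-5t)(2,-1).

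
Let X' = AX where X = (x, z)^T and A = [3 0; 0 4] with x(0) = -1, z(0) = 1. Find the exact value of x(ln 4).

-64

A = [[3,0],[0,4]]; eigenvalues λ = 4, 3.
Eigenvectors: (0,1) for λ=4, (-1,0) for λ=3.
From the initial condition, c_1 = 1, c_2 = 1.
x(ln 4) = (1)(4^4)(0) + (1)(4^3)(-1) = -64.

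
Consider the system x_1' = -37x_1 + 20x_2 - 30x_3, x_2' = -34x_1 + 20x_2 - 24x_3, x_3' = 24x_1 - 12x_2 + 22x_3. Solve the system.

x_1(t) = K_2e^(3t) - 2K_3e^(-2t), x_2(t) = -3K_1e^(4t) + 2K_2e^(3t) - 2K_3e^(-2t), x_3(t) = -2K_1e^(4t) + K_3e^(-2t)

Coefficient matrix A = [[-37, 20, -30], [-34, 20, -24], [24, -12, 22]].
det(A - λI) = 0 gives eigenvalues λ = 4, 3, -2.
For λ=4: eigenvector (0,-3,-2).
For λ=3: eigenvector (1,2,0).
For λ=-2: eigenvector (-2,-2,1).
General solution: K_1e^(4t)(0,-3,-2) + K_2e^(3t)(1,2,0) + K_3e^(-2t)(-2,-2,1).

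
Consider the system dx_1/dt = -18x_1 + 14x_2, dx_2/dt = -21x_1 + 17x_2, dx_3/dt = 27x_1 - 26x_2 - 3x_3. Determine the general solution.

x_1(t) = 2K_1e^(3t) + K_2e^(-4t), x_2(t) = 3K_1e^(3t) + K_2e^(-4t), x_3(t) = -4K_1e^(3t) - K_2e^(-4t) + K_3e^(-3t)

Coefficient matrix A = [[-18, 14, 0], [-21, 17, 0], [27, -26, -3]].
det(A - λI) = 0 gives eigenvalues λ = 3, -4, -3.
For λ=3: eigenvector (2,3,-4).
For λ=-4: eigenvector (1,1,-1).
For λ=-3: eigenvector (0,0,1).
General solution: K_1e^(3t)(2,3,-4) + K_2e^(-4t)(1,1,-1) + K_3e^(-3t)(0,0,1).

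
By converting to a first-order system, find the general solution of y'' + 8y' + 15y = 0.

y(t) = c_1e^(-3t) + c_2e^(-5t)

Let x_1 = y, x_2 = y'. Then x_1' = x_2 and x_2' = -15x_1 - 8x_2.
A = [[0,1],[-15,-8]]; det(A-λI) = λ^2 + 8λ + 15.
Eigenvalues λ = -3, -5 with eigenvectors (1,-3), (1,-5).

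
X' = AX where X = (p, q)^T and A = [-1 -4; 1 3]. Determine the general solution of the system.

p(t) = -2C_1e^(t) - 2C_2te^(t) + 3C_2e^(t), q(t) = C_1e^(t) + C_2te^(t) - C_2e^(t)

Coefficient matrix A = [[-1, -4], [1, 3]].
Characteristic polynomial det(A - λI) = λ^2 - 2λ + 1 = 0.
Single eigenvalue λ = 1 with algebraic multiplicity 2.
Eigenvector v = (-2,1); generalized eigenvector w with (A-λI)w=v is (3,-1).
General solution: e^(t)[C_1·v + C_2·(t·v + w)].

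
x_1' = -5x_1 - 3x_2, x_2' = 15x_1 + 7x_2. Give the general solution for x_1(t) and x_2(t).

Coefficient matrix A = [[-5, -3], [15, 7]].
Characteristic polynomial det(A - λI) = λ^2 - 2λ + 10 = 0.
Eigenvalues λ = 1 ± 3i (complex conjugate pair).
For λ=1+3i: an eigenvector is (1,-2) - i(0,1) = (1, -2 - i).
A real fundamental pair from Re and Im of e^((1+3i)t)v: X_1 = e^(t)(cos(3t)·(1,-2) + sin(3t)·(0,1)), X_2 = e^(t)(sin(3t)·(1,-2) - cos(3t)·(0,1)).
General solution: c_1X_1 + c_2X_2.

x_1(t) = c_1e^(t)cos(3t) + c_2e^(t)sin(3t), x_2(t) = c_1e^(t)sin(3t) - 2c_1e^(t)cos(3t) - 2c_2e^(t)sin(3t) - c_2e^(t)cos(3t)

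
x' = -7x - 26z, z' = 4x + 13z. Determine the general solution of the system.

x(t) = 3C_1e^(3t)sin(2t) + 2C_1e^(3t)cos(2t) + 2C_2e^(3t)sin(2t) - 3C_2e^(3t)cos(2t), z(t) = -C_1e^(3t)sin(2t) - C_1e^(3t)cos(2t) - C_2e^(3t)sin(2t) + C_2e^(3t)cos(2t)

Coefficient matrix A = [[-7, -26], [4, 13]].
Characteristic polynomial det(A - λI) = λ^2 - 6λ + 13 = 0.
Eigenvalues λ = 3 ± 2i (complex conjugate pair).
For λ=3+2i: an eigenvector is (2,-1) - i(3,-1) = (2 - 3i, -1 + i).
A real fundamental pair from Re and Im of e^((3+2i)t)v: X_1 = e^(3t)(cos(2t)·(2,-1) + sin(2t)·(3,-1)), X_2 = e^(3t)(sin(2t)·(2,-1) - cos(2t)·(3,-1)).
General solution: C_1X_1 + C_2X_2.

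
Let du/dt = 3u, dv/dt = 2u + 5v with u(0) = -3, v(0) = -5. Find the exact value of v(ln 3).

A = [[3,0],[2,5]]; eigenvalues λ = 5, 3.
Eigenvectors: (0,-1) for λ=5, (1,-1) for λ=3.
From the initial condition, c_1 = 8, c_2 = -3.
v(ln 3) = (8)(3^5)(-1) + (-3)(3^3)(-1) = -1863.

-1863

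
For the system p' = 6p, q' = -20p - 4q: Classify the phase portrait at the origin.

saddle

A = [[6,0],[-20,-4]]; det(A-λI) = λ^2 - 2λ - 24.
λ = -4, 6: opposite signs.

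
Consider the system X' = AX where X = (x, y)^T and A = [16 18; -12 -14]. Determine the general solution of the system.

Coefficient matrix A = [[16, 18], [-12, -14]].
Characteristic polynomial det(A - λI) = λ^2 - 2λ - 8 = 0.
Eigenvalues λ = 4, -2.
For λ=4: (A-λI) row 1 is [12, 18], so an eigenvector is (3, -2).
For λ=-2: (A-λI) row 1 is [18, 18], so an eigenvector is (1, -1).
General solution: C_1e^(4t)(3,-2) + C_2e^(-2t)(1,-1).

x(t) = 3C_1e^(4t) + C_2e^(-2t), y(t) = -2C_1e^(4t) - C_2e^(-2t)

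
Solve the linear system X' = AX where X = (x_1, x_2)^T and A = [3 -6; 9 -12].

Coefficient matrix A = [[3, -6], [9, -12]].
Characteristic polynomial det(A - λI) = λ^2 + 9λ + 18 = 0.
Eigenvalues λ = -6, -3.
For λ=-6: (A-λI) row 1 is [9, -6], so an eigenvector is (-2, -3).
For λ=-3: (A-λI) row 1 is [6, -6], so an eigenvector is (1, 1).
General solution: K_1e^(-6t)(-2,-3) + K_2e^(-3t)(1,1).

x_1(t) = -2K_1e^(-6t) + K_2e^(-3t), x_2(t) = -3K_1e^(-6t) + K_2e^(-3t)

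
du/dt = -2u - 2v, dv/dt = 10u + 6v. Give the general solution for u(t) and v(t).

Coefficient matrix A = [[-2, -2], [10, 6]].
Characteristic polynomial det(A - λI) = λ^2 - 4λ + 8 = 0.
Eigenvalues λ = 2 ± 2i (complex conjugate pair).
For λ=2+2i: an eigenvector is (0,-1) - i(1,-2) = (0 - i, -1 + 2i).
A real fundamental pair from Re and Im of e^((2+2i)t)v: X_1 = e^(2t)(cos(2t)·(0,-1) + sin(2t)·(1,-2)), X_2 = e^(2t)(sin(2t)·(0,-1) - cos(2t)·(1,-2)).
General solution: c_1X_1 + c_2X_2.

u(t) = c_1e^(2t)sin(2t) - c_2e^(2t)cos(2t), v(t) = -2c_1e^(2t)sin(2t) - c_1e^(2t)cos(2t) - c_2e^(2t)sin(2t) + 2c_2e^(2t)cos(2t)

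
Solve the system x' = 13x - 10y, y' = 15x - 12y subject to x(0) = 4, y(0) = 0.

Coefficient matrix A = [[13, -10], [15, -12]].
Characteristic polynomial det(A - λI) = λ^2 - λ - 6 = 0.
Eigenvalues λ = 3, -2.
For λ=3: (A-λI) row 1 is [10, -10], so an eigenvector is (1, 1).
For λ=-2: (A-λI) row 1 is [15, -10], so an eigenvector is (2, 3).
General solution: K_1e^(3t)(1,1) + K_2e^(-2t)(2,3).
Applying x(0)=4, y(0)=0 gives K_1=12, K_2=-4.

x(t) = 12e^(3t) - 8e^(-2t), y(t) = 12e^(3t) - 12e^(-2t)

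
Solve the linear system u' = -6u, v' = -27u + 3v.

u(t) = -K_2e^(-6t), v(t) = K_1e^(3t) - 3K_2e^(-6t)

Coefficient matrix A = [[-6, 0], [-27, 3]].
Characteristic polynomial det(A - λI) = λ^2 + 3λ - 18 = 0.
Eigenvalues λ = 3, -6.
For λ=3: (A-λI) row 1 is [-9, 0], so an eigenvector is (0, 1).
For λ=-6: (A-λI) row 2 is [-27, 9], so an eigenvector is (-1, -3).
General solution: K_1e^(3t)(0,1) + K_2e^(-6t)(-1,-3).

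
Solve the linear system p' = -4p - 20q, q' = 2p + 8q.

Coefficient matrix A = [[-4, -20], [2, 8]].
Characteristic polynomial det(A - λI) = λ^2 - 4λ + 8 = 0.
Eigenvalues λ = 2 ± 2i (complex conjugate pair).
For λ=2+2i: an eigenvector is (-3,1) - i(-1,0) = (-3 + i, 1).
A real fundamental pair from Re and Im of e^((2+2i)t)v: X_1 = e^(2t)(cos(2t)·(-3,1) + sin(2t)·(-1,0)), X_2 = e^(2t)(sin(2t)·(-3,1) - cos(2t)·(-1,0)).
General solution: K_1X_1 + K_2X_2.

p(t) = -K_1e^(2t)sin(2t) - 3K_1e^(2t)cos(2t) - 3K_2e^(2t)sin(2t) + K_2e^(2t)cos(2t), q(t) = K_1e^(2t)cos(2t) + K_2e^(2t)sin(2t)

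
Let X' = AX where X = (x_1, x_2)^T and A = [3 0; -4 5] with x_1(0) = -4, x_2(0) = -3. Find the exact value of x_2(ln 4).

4608

A = [[3,0],[-4,5]]; eigenvalues λ = 3, 5.
Eigenvectors: (1,2) for λ=3, (0,1) for λ=5.
From the initial condition, c_1 = -4, c_2 = 5.
x_2(ln 4) = (-4)(4^3)(2) + (5)(4^5)(1) = 4608.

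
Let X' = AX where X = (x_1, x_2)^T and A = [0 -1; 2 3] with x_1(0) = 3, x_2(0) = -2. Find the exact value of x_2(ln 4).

A = [[0,-1],[2,3]]; eigenvalues λ = 1, 2.
Eigenvectors: (1,-1) for λ=1, (-1,2) for λ=2.
From the initial condition, c_1 = 4, c_2 = 1.
x_2(ln 4) = (4)(4^1)(-1) + (1)(4^2)(2) = 16.

16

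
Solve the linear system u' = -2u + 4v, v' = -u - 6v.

u(t) = -2C_1e^(-4t) - 2C_2te^(-4t) + C_2e^(-4t), v(t) = C_1e^(-4t) + C_2te^(-4t) - C_2e^(-4t)

Coefficient matrix A = [[-2, 4], [-1, -6]].
Characteristic polynomial det(A - λI) = λ^2 + 8λ + 16 = 0.
Single eigenvalue λ = -4 with algebraic multiplicity 2.
Eigenvector v = (-2,1); generalized eigenvector w with (A-λI)w=v is (1,-1).
General solution: e^(-4t)[C_1·v + C_2·(t·v + w)].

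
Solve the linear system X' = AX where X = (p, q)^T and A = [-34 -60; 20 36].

Coefficient matrix A = [[-34, -60], [20, 36]].
Characteristic polynomial det(A - λI) = λ^2 - 2λ - 24 = 0.
Eigenvalues λ = 6, -4.
For λ=6: (A-λI) row 1 is [-40, -60], so an eigenvector is (-3, 2).
For λ=-4: (A-λI) row 1 is [-30, -60], so an eigenvector is (-2, 1).
General solution: K_1e^(6t)(-3,2) + K_2e^(-4t)(-2,1).

p(t) = -3K_1e^(6t) - 2K_2e^(-4t), q(t) = 2K_1e^(6t) + K_2e^(-4t)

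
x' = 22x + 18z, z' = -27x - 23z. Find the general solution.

x(t) = -K_1e^(4t) - 2K_2e^(-5t), z(t) = K_1e^(4t) + 3K_2e^(-5t)

Coefficient matrix A = [[22, 18], [-27, -23]].
Characteristic polynomial det(A - λI) = λ^2 + λ - 20 = 0.
Eigenvalues λ = 4, -5.
For λ=4: (A-λI) row 1 is [18, 18], so an eigenvector is (-1, 1).
For λ=-5: (A-λI) row 1 is [27, 18], so an eigenvector is (-2, 3).
General solution: K_1e^(4t)(-1,1) + K_2e^(-5t)(-2,3).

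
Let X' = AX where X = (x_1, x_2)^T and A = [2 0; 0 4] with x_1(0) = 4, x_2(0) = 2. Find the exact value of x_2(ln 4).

512

A = [[2,0],[0,4]]; eigenvalues λ = 4, 2.
Eigenvectors: (0,1) for λ=4, (-1,0) for λ=2.
From the initial condition, c_1 = 2, c_2 = -4.
x_2(ln 4) = (2)(4^4)(1) + (-4)(4^2)(0) = 512.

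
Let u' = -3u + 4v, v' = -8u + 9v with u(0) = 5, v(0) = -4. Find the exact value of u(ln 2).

-260

A = [[-3,4],[-8,9]]; eigenvalues λ = 5, 1.
Eigenvectors: (1,2) for λ=5, (-1,-1) for λ=1.
From the initial condition, c_1 = -9, c_2 = -14.
u(ln 2) = (-9)(2^5)(1) + (-14)(2^1)(-1) = -260.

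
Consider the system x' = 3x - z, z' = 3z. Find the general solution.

x(t) = c_1e^(3t) + c_2te^(3t) + 3c_2e^(3t), z(t) = -c_2e^(3t)

Coefficient matrix A = [[3, -1], [0, 3]].
Characteristic polynomial det(A - λI) = λ^2 - 6λ + 9 = 0.
Single eigenvalue λ = 3 with algebraic multiplicity 2.
Eigenvector v = (1,0); generalized eigenvector w with (A-λI)w=v is (3,-1).
General solution: e^(3t)[c_1·v + c_2·(t·v + w)].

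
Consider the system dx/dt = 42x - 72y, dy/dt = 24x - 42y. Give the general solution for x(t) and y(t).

Coefficient matrix A = [[42, -72], [24, -42]].
Characteristic polynomial det(A - λI) = λ^2 - 36 = 0.
Eigenvalues λ = 6, -6.
For λ=6: (A-λI) row 1 is [36, -72], so an eigenvector is (2, 1).
For λ=-6: (A-λI) row 1 is [48, -72], so an eigenvector is (3, 2).
General solution: K_1e^(6t)(2,1) + K_2e^(-6t)(3,2).

x(t) = 2K_1e^(6t) + 3K_2e^(-6t), y(t) = K_1e^(6t) + 2K_2e^(-6t)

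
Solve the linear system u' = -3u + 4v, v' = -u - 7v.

u(t) = 2C_1e^(-5t) + 2C_2te^(-5t) - 3C_2e^(-5t), v(t) = -C_1e^(-5t) - C_2te^(-5t) + 2C_2e^(-5t)

Coefficient matrix A = [[-3, 4], [-1, -7]].
Characteristic polynomial det(A - λI) = λ^2 + 10λ + 25 = 0.
Single eigenvalue λ = -5 with algebraic multiplicity 2.
Eigenvector v = (2,-1); generalized eigenvector w with (A-λI)w=v is (-3,2).
General solution: e^(-5t)[C_1·v + C_2·(t·v + w)].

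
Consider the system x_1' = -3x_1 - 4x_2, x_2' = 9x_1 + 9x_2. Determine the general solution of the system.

Coefficient matrix A = [[-3, -4], [9, 9]].
Characteristic polynomial det(A - λI) = λ^2 - 6λ + 9 = 0.
Single eigenvalue λ = 3 with algebraic multiplicity 2.
Eigenvector v = (2,-3); generalized eigenvector w with (A-λI)w=v is (-1,1).
General solution: e^(3t)[c_1·v + c_2·(t·v + w)].

x_1(t) = 2c_1e^(3t) + 2c_2te^(3t) - c_2e^(3t), x_2(t) = -3c_1e^(3t) - 3c_2te^(3t) + c_2e^(3t)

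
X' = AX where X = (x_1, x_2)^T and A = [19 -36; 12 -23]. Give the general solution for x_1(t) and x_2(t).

Coefficient matrix A = [[19, -36], [12, -23]].
Characteristic polynomial det(A - λI) = λ^2 + 4λ - 5 = 0.
Eigenvalues λ = 1, -5.
For λ=1: (A-λI) row 1 is [18, -36], so an eigenvector is (2, 1).
For λ=-5: (A-λI) row 1 is [24, -36], so an eigenvector is (-3, -2).
General solution: C_1e^(t)(2,1) + C_2e^(-5t)(-3,-2).

x_1(t) = 2C_1e^(t) - 3C_2e^(-5t), x_2(t) = C_1e^(t) - 2C_2e^(-5t)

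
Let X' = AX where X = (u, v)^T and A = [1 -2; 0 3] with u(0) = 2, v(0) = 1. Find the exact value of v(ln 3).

27

A = [[1,-2],[0,3]]; eigenvalues λ = 1, 3.
Eigenvectors: (1,0) for λ=1, (1,-1) for λ=3.
From the initial condition, c_1 = 3, c_2 = -1.
v(ln 3) = (3)(3^1)(0) + (-1)(3^3)(-1) = 27.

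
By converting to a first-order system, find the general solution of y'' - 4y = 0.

y(t) = K_1e^(-2t) + K_2e^(2t)

Let x_1 = y, x_2 = y'. Then x_1' = x_2 and x_2' = 4x_1.
A = [[0,1],[4,0]]; det(A-λI) = λ^2 - 4.
Eigenvalues λ = -2, 2 with eigenvectors (1,-2), (1,2).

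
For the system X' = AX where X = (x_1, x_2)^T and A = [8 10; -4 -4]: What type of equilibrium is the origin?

unstable spiral

A = [[8,10],[-4,-4]]; det(A-λI) = λ^2 - 4λ + 8.
λ = 2 ± 2i: positive real part.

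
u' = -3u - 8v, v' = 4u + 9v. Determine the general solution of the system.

Coefficient matrix A = [[-3, -8], [4, 9]].
Characteristic polynomial det(A - λI) = λ^2 - 6λ + 5 = 0.
Eigenvalues λ = 1, 5.
For λ=1: (A-λI) row 1 is [-4, -8], so an eigenvector is (-2, 1).
For λ=5: (A-λI) row 1 is [-8, -8], so an eigenvector is (-1, 1).
General solution: K_1e^(t)(-2,1) + K_2e^(5t)(-1,1).

u(t) = -2K_1e^(t) - K_2e^(5t), v(t) = K_1e^(t) + K_2e^(5t)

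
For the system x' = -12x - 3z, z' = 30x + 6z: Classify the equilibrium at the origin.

stable spiral

A = [[-12,-3],[30,6]]; det(A-λI) = λ^2 + 6λ + 18.
λ = -3 ± 3i: negative real part.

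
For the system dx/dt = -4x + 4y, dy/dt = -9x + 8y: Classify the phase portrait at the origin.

unstable improper node

A = [[-4,4],[-9,8]]; det(A-λI) = λ^2 - 4λ + 4.
repeated λ = 2 with a single eigenvector.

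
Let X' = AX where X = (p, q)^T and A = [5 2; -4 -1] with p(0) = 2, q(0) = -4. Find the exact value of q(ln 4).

-16

A = [[5,2],[-4,-1]]; eigenvalues λ = 3, 1.
Eigenvectors: (1,-1) for λ=3, (1,-2) for λ=1.
From the initial condition, c_1 = 0, c_2 = 2.
q(ln 4) = (0)(4^3)(-1) + (2)(4^1)(-2) = -16.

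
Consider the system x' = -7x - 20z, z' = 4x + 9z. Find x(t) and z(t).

Coefficient matrix A = [[-7, -20], [4, 9]].
Characteristic polynomial det(A - λI) = λ^2 - 2λ + 17 = 0.
Eigenvalues λ = 1 ± 4i (complex conjugate pair).
For λ=1+4i: an eigenvector is (2,-1) - i(1,0) = (2 - i, -1).
A real fundamental pair from Re and Im of e^((1+4i)t)v: X_1 = e^(t)(cos(4t)·(2,-1) + sin(4t)·(1,0)), X_2 = e^(t)(sin(4t)·(2,-1) - cos(4t)·(1,0)).
General solution: C_1X_1 + C_2X_2.

x(t) = C_1e^(t)sin(4t) + 2C_1e^(t)cos(4t) + 2C_2e^(t)sin(4t) - C_2e^(t)cos(4t), z(t) = -C_1e^(t)cos(4t) - C_2e^(t)sin(4t)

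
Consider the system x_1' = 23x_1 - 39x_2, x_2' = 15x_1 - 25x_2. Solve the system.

Coefficient matrix A = [[23, -39], [15, -25]].
Characteristic polynomial det(A - λI) = λ^2 + 2λ + 10 = 0.
Eigenvalues λ = -1 ± 3i (complex conjugate pair).
For λ=-1+3i: an eigenvector is (-2,-1) - i(-3,-2) = (-2 + 3i, -1 + 2i).
A real fundamental pair from Re and Im of e^((-1+3i)t)v: X_1 = e^(-t)(cos(3t)·(-2,-1) + sin(3t)·(-3,-2)), X_2 = e^(-t)(sin(3t)·(-2,-1) - cos(3t)·(-3,-2)).
General solution: c_1X_1 + c_2X_2.

x_1(t) = -3c_1e^(-t)sin(3t) - 2c_1e^(-t)cos(3t) - 2c_2e^(-t)sin(3t) + 3c_2e^(-t)cos(3t), x_2(t) = -2c_1e^(-t)sin(3t) - c_1e^(-t)cos(3t) - c_2e^(-t)sin(3t) + 2c_2e^(-t)cos(3t)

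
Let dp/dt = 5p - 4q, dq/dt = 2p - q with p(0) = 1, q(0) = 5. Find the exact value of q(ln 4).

A = [[5,-4],[2,-1]]; eigenvalues λ = 3, 1.
Eigenvectors: (-2,-1) for λ=3, (1,1) for λ=1.
From the initial condition, c_1 = 4, c_2 = 9.
q(ln 4) = (4)(4^3)(-1) + (9)(4^1)(1) = -220.

-220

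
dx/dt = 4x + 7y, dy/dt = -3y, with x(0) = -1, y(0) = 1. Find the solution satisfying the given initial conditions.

x(t) = -e^(-3t), y(t) = e^(-3t)

Coefficient matrix A = [[4, 7], [0, -3]].
Characteristic polynomial det(A - λI) = λ^2 - λ - 12 = 0.
Eigenvalues λ = 4, -3.
For λ=4: (A-λI) row 1 is [0, 7], so an eigenvector is (1, 0).
For λ=-3: (A-λI) row 1 is [7, 7], so an eigenvector is (-1, 1).
General solution: K_1e^(4t)(1,0) + K_2e^(-3t)(-1,1).
Applying x(0)=-1, y(0)=1 gives K_1=0, K_2=1.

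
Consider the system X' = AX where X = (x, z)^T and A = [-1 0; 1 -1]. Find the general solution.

Coefficient matrix A = [[-1, 0], [1, -1]].
Characteristic polynomial det(A - λI) = λ^2 + 2λ + 1 = 0.
Single eigenvalue λ = -1 with algebraic multiplicity 2.
Eigenvector v = (0,-1); generalized eigenvector w with (A-λI)w=v is (-1,3).
General solution: e^(-t)[C_1·v + C_2·(t·v + w)].

x(t) = -C_2e^(-t), z(t) = -C_1e^(-t) - C_2te^(-t) + 3C_2e^(-t)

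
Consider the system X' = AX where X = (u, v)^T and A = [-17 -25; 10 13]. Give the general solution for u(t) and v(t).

Coefficient matrix A = [[-17, -25], [10, 13]].
Characteristic polynomial det(A - λI) = λ^2 + 4λ + 29 = 0.
Eigenvalues λ = -2 ± 5i (complex conjugate pair).
For λ=-2+5i: an eigenvector is (1,-1) - i(2,-1) = (1 - 2i, -1 + i).
A real fundamental pair from Re and Im of e^((-2+5i)t)v: X_1 = e^(-2t)(cos(5t)·(1,-1) + sin(5t)·(2,-1)), X_2 = e^(-2t)(sin(5t)·(1,-1) - cos(5t)·(2,-1)).
General solution: C_1X_1 + C_2X_2.

u(t) = 2C_1e^(-2t)sin(5t) + C_1e^(-2t)cos(5t) + C_2e^(-2t)sin(5t) - 2C_2e^(-2t)cos(5t), v(t) = -C_1e^(-2t)sin(5t) - C_1e^(-2t)cos(5t) - C_2e^(-2t)sin(5t) + C_2e^(-2t)cos(5t)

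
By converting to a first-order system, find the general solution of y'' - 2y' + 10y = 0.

y(t) = C_1e^(t)cos(3t) + C_2e^(t)sin(3t)

Let x_1 = y, x_2 = y'. Then x_1' = x_2 and x_2' = -10x_1 + 2x_2.
A = [[0,1],[-10,2]]; det(A-λI) = λ^2 - 2λ + 10.
Eigenvalues λ = 1 ± 3i.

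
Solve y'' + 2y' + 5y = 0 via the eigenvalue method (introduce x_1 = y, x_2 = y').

y(t) = C_1e^(-t)cos(2t) + C_2e^(-t)sin(2t)

Let x_1 = y, x_2 = y'. Then x_1' = x_2 and x_2' = -5x_1 - 2x_2.
A = [[0,1],[-5,-2]]; det(A-λI) = λ^2 + 2λ + 5.
Eigenvalues λ = -1 ± 2i.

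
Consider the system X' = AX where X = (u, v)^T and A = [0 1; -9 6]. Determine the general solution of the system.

Coefficient matrix A = [[0, 1], [-9, 6]].
Characteristic polynomial det(A - λI) = λ^2 - 6λ + 9 = 0.
Single eigenvalue λ = 3 with algebraic multiplicity 2.
Eigenvector v = (-1,-3); generalized eigenvector w with (A-λI)w=v is (1,2).
General solution: e^(3t)[K_1·v + K_2·(t·v + w)].

u(t) = -K_1e^(3t) - K_2te^(3t) + K_2e^(3t), v(t) = -3K_1e^(3t) - 3K_2te^(3t) + 2K_2e^(3t)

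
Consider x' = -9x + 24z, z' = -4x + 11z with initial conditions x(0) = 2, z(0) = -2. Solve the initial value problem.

Coefficient matrix A = [[-9, 24], [-4, 11]].
Characteristic polynomial det(A - λI) = λ^2 - 2λ - 3 = 0.
Eigenvalues λ = 3, -1.
For λ=3: (A-λI) row 1 is [-12, 24], so an eigenvector is (-2, -1).
For λ=-1: (A-λI) row 1 is [-8, 24], so an eigenvector is (-3, -1).
General solution: c_1e^(3t)(-2,-1) + c_2e^(-t)(-3,-1).
Applying x(0)=2, z(0)=-2 gives c_1=8, c_2=-6.

x(t) = -16e^(3t) + 18e^(-t), z(t) = -8e^(3t) + 6e^(-t)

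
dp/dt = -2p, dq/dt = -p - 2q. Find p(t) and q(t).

Coefficient matrix A = [[-2, 0], [-1, -2]].
Characteristic polynomial det(A - λI) = λ^2 + 4λ + 4 = 0.
Single eigenvalue λ = -2 with algebraic multiplicity 2.
Eigenvector v = (0,1); generalized eigenvector w with (A-λI)w=v is (-1,1).
General solution: e^(-2t)[c_1·v + c_2·(t·v + w)].

p(t) = -c_2e^(-2t), q(t) = c_1e^(-2t) + c_2te^(-2t) + c_2e^(-2t)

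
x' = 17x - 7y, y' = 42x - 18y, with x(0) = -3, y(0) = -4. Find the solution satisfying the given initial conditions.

x(t) = -5e^(3t) + 2e^(-4t), y(t) = -10e^(3t) + 6e^(-4t)

Coefficient matrix A = [[17, -7], [42, -18]].
Characteristic polynomial det(A - λI) = λ^2 + λ - 12 = 0.
Eigenvalues λ = -4, 3.
For λ=-4: (A-λI) row 1 is [21, -7], so an eigenvector is (-1, -3).
For λ=3: (A-λI) row 1 is [14, -7], so an eigenvector is (-1, -2).
General solution: c_1e^(-4t)(-1,-3) + c_2e^(3t)(-1,-2).
Applying x(0)=-3, y(0)=-4 gives c_1=-2, c_2=5.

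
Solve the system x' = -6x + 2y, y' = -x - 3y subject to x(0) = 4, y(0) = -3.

Coefficient matrix A = [[-6, 2], [-1, -3]].
Characteristic polynomial det(A - λI) = λ^2 + 9λ + 20 = 0.
Eigenvalues λ = -4, -5.
For λ=-4: (A-λI) row 1 is [-2, 2], so an eigenvector is (-1, -1).
For λ=-5: (A-λI) row 1 is [-1, 2], so an eigenvector is (2, 1).
General solution: C_1e^(-4t)(-1,-1) + C_2e^(-5t)(2,1).
Applying x(0)=4, y(0)=-3 gives C_1=10, C_2=7.

x(t) = -10e^(-4t) + 14e^(-5t), y(t) = -10e^(-4t) + 7e^(-5t)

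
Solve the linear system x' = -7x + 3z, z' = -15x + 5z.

x(t) = K_1e^(-t)sin(3t) - K_2e^(-t)cos(3t), z(t) = 2K_1e^(-t)sin(3t) + K_1e^(-t)cos(3t) + K_2e^(-t)sin(3t) - 2K_2e^(-t)cos(3t)

Coefficient matrix A = [[-7, 3], [-15, 5]].
Characteristic polynomial det(A - λI) = λ^2 + 2λ + 10 = 0.
Eigenvalues λ = -1 ± 3i (complex conjugate pair).
For λ=-1+3i: an eigenvector is (0,1) - i(1,2) = (0 - i, 1 - 2i).
A real fundamental pair from Re and Im of e^((-1+3i)t)v: X_1 = e^(-t)(cos(3t)·(0,1) + sin(3t)·(1,2)), X_2 = e^(-t)(sin(3t)·(0,1) - cos(3t)·(1,2)).
General solution: K_1X_1 + K_2X_2.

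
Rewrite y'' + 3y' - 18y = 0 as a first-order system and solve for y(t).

y(t) = c_1e^(3t) + c_2e^(-6t)

Let x_1 = y, x_2 = y'. Then x_1' = x_2 and x_2' = 18x_1 - 3x_2.
A = [[0,1],[18,-3]]; det(A-λI) = λ^2 + 3λ - 18.
Eigenvalues λ = 3, -6 with eigenvectors (1,3), (1,-6).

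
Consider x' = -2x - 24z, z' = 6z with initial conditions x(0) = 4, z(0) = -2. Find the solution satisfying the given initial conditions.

x(t) = 6e^(6t) - 2e^(-2t), z(t) = -2e^(6t)

Coefficient matrix A = [[-2, -24], [0, 6]].
Characteristic polynomial det(A - λI) = λ^2 - 4λ - 12 = 0.
Eigenvalues λ = 6, -2.
For λ=6: (A-λI) row 1 is [-8, -24], so an eigenvector is (3, -1).
For λ=-2: (A-λI) row 1 is [0, -24], so an eigenvector is (-1, 0).
General solution: c_1e^(6t)(3,-1) + c_2e^(-2t)(-1,0).
Applying x(0)=4, z(0)=-2 gives c_1=2, c_2=2.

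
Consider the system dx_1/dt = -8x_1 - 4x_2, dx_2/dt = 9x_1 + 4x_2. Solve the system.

x_1(t) = 2K_1e^(-2t) + 2K_2te^(-2t) - K_2e^(-2t), x_2(t) = -3K_1e^(-2t) - 3K_2te^(-2t) + K_2e^(-2t)

Coefficient matrix A = [[-8, -4], [9, 4]].
Characteristic polynomial det(A - λI) = λ^2 + 4λ + 4 = 0.
Single eigenvalue λ = -2 with algebraic multiplicity 2.
Eigenvector v = (2,-3); generalized eigenvector w with (A-λI)w=v is (-1,1).
General solution: e^(-2t)[K_1·v + K_2·(t·v + w)].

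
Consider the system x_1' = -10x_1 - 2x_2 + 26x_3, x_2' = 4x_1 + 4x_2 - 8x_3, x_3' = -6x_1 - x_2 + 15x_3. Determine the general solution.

x_1(t) = -2K_1e^(4t) + 9K_2e^(2t) + 2K_3e^(3t), x_2(t) = K_1e^(4t) - 2K_2e^(2t), x_3(t) = -K_1e^(4t) + 4K_2e^(2t) + K_3e^(3t)

Coefficient matrix A = [[-10, -2, 26], [4, 4, -8], [-6, -1, 15]].
det(A - λI) = 0 gives eigenvalues λ = 4, 2, 3.
For λ=4: eigenvector (-2,1,-1).
For λ=2: eigenvector (9,-2,4).
For λ=3: eigenvector (2,0,1).
General solution: K_1e^(4t)(-2,1,-1) + K_2e^(2t)(9,-2,4) + K_3e^(3t)(2,0,1).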